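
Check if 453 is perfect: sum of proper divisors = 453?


Proper divisors of 453: 1, 3, 151
Sum = 1 + 3 + 151 = 155

No, 453 is not perfect (155 ≠ 453)


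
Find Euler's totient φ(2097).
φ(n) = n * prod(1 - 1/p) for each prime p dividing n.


2097 = 3^2 × 233
Prime factors: 3, 233
φ(2097) = 2097 × (1-1/3) × (1-1/233)
= 2097 × 2/3 × 232/233 = 1392

φ(2097) = 1392


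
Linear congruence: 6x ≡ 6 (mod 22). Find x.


GCD(6, 22) = 2 divides 6
Divide: 3x ≡ 3 (mod 11)
x ≡ 1 (mod 11)


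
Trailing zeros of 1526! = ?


floor(1526/5) = 305
floor(1526/25) = 61
floor(1526/125) = 12
floor(1526/625) = 2
Total = 380

380 trailing zeros


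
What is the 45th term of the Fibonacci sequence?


Sequence: 1, 1, 2, 3, 5, 8, 13, 21, 34, 55, 89, 144, 233, 377, 610, 987, 1597, 2584, 4181, 6765, 10946, 17711, 28657, 46368, 75025, 121393, 196418, 317811, 514229, 832040, 1346269, 2178309, 3524578, 5702887, 9227465, 14930352, 24157817, 39088169, 63245986, 102334155, 165580141, 267914296, 433494437, 701408733, 1134903170
F(45) = 1134903170


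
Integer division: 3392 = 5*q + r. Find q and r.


3392 = 5 * 678 + 2
Check: 3390 + 2 = 3392

q = 678, r = 2


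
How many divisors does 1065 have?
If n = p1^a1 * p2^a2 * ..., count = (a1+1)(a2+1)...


1065 = 3^1 × 5^1 × 71^1
d(1065) = (1+1) × (1+1) × (1+1) = 8

8 divisors


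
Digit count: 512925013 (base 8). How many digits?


512925013 in base 8 = 3644516525
Number of digits = 10

10 digits (base 8)


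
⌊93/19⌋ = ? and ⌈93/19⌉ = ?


93/19 = 4.8947
floor = 4
ceil = 5

floor = 4, ceil = 5


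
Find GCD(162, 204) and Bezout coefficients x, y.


Tabular extended Euclidean (each row: r = 162*s + 204*t):
r=162, s=1, t=0
r=204, s=0, t=1
q=0: r=162, s=1, t=0   [162*(1) + 204*(0) = 162]
q=1: r=42, s=-1, t=1   [162*(-1) + 204*(1) = 42]
q=3: r=36, s=4, t=-3   [162*(4) + 204*(-3) = 36]
q=1: r=6, s=-5, t=4   [162*(-5) + 204*(4) = 6]
q=6: r=0, s=34, t=-27   [162*(34) + 204*(-27) = 0]
GCD = 6; from the row with r=6: x=-5, y=4
Check: 162*(-5) + 204*(4) = -810 + 816 = 6

GCD = 6, x = -5, y = 4


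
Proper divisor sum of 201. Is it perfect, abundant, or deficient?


Proper divisors: 1, 3, 67
Sum = 1 + 3 + 67 = 71
71 < 201 → deficient

s(201) = 71 (deficient)


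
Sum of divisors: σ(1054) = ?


Divisors of 1054: 1, 2, 17, 31, 34, 62, 527, 1054
Sum = 1 + 2 + 17 + 31 + 34 + 62 + 527 + 1054 = 1728

σ(1054) = 1728


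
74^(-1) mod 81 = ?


Use the extended Euclidean algorithm on (81, 74); each row r = 81*s + 74*t:
r=81, s=1, t=0
r=74, s=0, t=1
q=1: r=7, s=1, t=-1   [81*(1) + 74*(-1) = 7]
q=10: r=4, s=-10, t=11   [81*(-10) + 74*(11) = 4]
q=1: r=3, s=11, t=-12   [81*(11) + 74*(-12) = 3]
q=1: r=1, s=-21, t=23   [81*(-21) + 74*(23) = 1]
q=3: r=0, s=74, t=-81   [81*(74) + 74*(-81) = 0]
GCD = 1 with t = 23, so 74*(23) ≡ 1 (mod 81)
Inverse = 23 mod 81 = 23
Check: 74 * 23 = 1702 ≡ 1 (mod 81)

74^(-1) ≡ 23 (mod 81)


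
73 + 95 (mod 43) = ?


73 + 95 = 168
168 mod 43 = 39


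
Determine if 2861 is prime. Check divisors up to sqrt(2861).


Check divisors up to sqrt(2861) = 53.4883
No divisors found.
2861 is prime.

Yes, 2861 is prime


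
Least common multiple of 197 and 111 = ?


GCD(197, 111) = 1
LCM = 197*111/1 = 21867/1 = 21867

LCM = 21867


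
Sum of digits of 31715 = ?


3 + 1 + 7 + 1 + 5 = 17


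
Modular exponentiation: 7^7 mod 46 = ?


7^1 mod 46 = 7
7^2 mod 46 = 3
7^3 mod 46 = 21
7^4 mod 46 = 9
7^5 mod 46 = 17
7^6 mod 46 = 27
7^7 mod 46 = 5


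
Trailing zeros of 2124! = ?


floor(2124/5) = 424
floor(2124/25) = 84
floor(2124/125) = 16
floor(2124/625) = 3
Total = 527

527 trailing zeros


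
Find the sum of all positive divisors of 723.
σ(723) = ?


Divisors of 723: 1, 3, 241, 723
Sum = 1 + 3 + 241 + 723 = 968

σ(723) = 968


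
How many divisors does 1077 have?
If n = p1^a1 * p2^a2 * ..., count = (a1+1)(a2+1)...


1077 = 3^1 × 359^1
d(1077) = (1+1) × (1+1) = 4

4 divisors


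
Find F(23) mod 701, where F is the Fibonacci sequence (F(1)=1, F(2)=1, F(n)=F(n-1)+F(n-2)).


F(k) mod 701 for k=1..23:
1, 1, 2, 3, 5, 8, 13, 21, 34, 55, 89, 144, 233, 377, 610, 286, 195, 481, 676, 456, 431, 186, 617
F(23) mod 701 = 617


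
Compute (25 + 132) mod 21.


25 + 132 = 157
157 mod 21 = 10


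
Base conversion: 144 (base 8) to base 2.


144 (base 8) = 100 (decimal)
100 (decimal) = 1100100 (base 2)


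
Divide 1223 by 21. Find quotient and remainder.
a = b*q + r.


1223 = 21 * 58 + 5
Check: 1218 + 5 = 1223

q = 58, r = 5


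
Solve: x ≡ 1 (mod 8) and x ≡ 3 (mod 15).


M = 8*15 = 120
M1 = M/8 = 15, M2 = M/15 = 8
M1^(-1) mod 8 = 7, M2^(-1) mod 15 = 2
x = 1*15*7 + 3*8*2 = 153
153 mod 120 = 33
Check: 33 mod 8 = 1 ✓, 33 mod 15 = 3 ✓

x ≡ 33 (mod 120)


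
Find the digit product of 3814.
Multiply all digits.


3 × 8 × 1 × 4 = 96


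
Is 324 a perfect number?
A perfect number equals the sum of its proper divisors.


Proper divisors of 324: 1, 2, 3, 4, 6, 9, 12, 18, 27, 36, 54, 81, 108, 162
Sum = 1 + 2 + 3 + 4 + 6 + 9 + 12 + 18 + 27 + 36 + 54 + 81 + 108 + 162 = 523

No, 324 is not perfect (523 ≠ 324)


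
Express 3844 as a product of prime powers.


3844 / 2 = 1922
1922 / 2 = 961
961 / 31 = 31
31 / 31 = 1
3844 = 2^2 × 31^2


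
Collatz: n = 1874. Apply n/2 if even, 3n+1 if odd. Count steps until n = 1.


1874 → 937 → 2812 → 1406 → 703 → 2110 → 1055 → 3166 → 1583 → 4750 → 2375 → 7126 → 3563 → 10690 → 5345 → 16036 → 8018 → 4009 → 12028 → 6014 → 3007 → 9022 → 4511 → 13534 → 6767 → 20302 → 10151 → 30454 → 15227 → 45682 → 22841 → 68524 → 34262 → 17131 → 51394 → 25697 → 77092 → 38546 → 19273 → 57820 → 28910 → 14455 → 43366 → 21683 → 65050 → 32525 → 97576 → 48788 → 24394 → 12197 → 36592 → 18296 → 9148 → 4574 → 2287 → 6862 → 3431 → 10294 → 5147 → 15442 → 7721 → 23164 → 11582 → 5791 → 17374 → 8687 → 26062 → 13031 → 39094 → 19547 → 58642 → 29321 → 87964 → 43982 → 21991 → 65974 → 32987 → 98962 → 49481 → 148444 → 74222 → 37111 → 111334 → 55667 → 167002 → 83501 → 250504 → 125252 → 62626 → 31313 → 93940 → 46970 → 23485 → 70456 → 35228 → 17614 → 8807 → 26422 → 13211 → 39634 → 19817 → 59452 → 29726 → 14863 → 44590 → 22295 → 66886 → 33443 → 100330 → 50165 → 150496 → 75248 → 37624 → 18812 → 9406 → 4703 → 14110 → 7055 → 21166 → 10583 → 31750 → 15875 → 47626 → 23813 → 71440 → 35720 → 17860 → 8930 → 4465 → 13396 → 6698 → 3349 → 10048 → 5024 → 2512 → 1256 → 628 → 314 → 157 → 472 → 236 → 118 → 59 → 178 → 89 → 268 → 134 → 67 → 202 → 101 → 304 → 152 → 76 → 38 → 19 → 58 → 29 → 88 → 44 → 22 → 11 → 34 → 17 → 52 → 26 → 13 → 40 → 20 → 10 → 5 → 16 → 8 → 4 → 2 → 1
Total steps = 174

174 steps


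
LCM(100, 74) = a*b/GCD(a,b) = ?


GCD(100, 74) = 2
LCM = 100*74/2 = 7400/2 = 3700

LCM = 3700


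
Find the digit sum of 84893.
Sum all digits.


8 + 4 + 8 + 9 + 3 = 32


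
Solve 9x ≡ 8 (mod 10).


GCD(9, 10) = 1, unique solution
a^(-1) mod 10 = 9
x = 9 * 8 mod 10 = 2

x ≡ 2 (mod 10)


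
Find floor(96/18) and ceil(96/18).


96/18 = 5.3333
floor = 5
ceil = 6

floor = 5, ceil = 6


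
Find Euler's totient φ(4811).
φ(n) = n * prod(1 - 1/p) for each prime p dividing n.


4811 = 17 × 283
Prime factors: 17, 283
φ(4811) = 4811 × (1-1/17) × (1-1/283)
= 4811 × 16/17 × 282/283 = 4512

φ(4811) = 4512


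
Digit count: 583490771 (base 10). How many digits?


583490771 has 9 digits in base 10
floor(log10(583490771)) + 1 = floor(8.7660) + 1 = 9

9 digits (base 10)


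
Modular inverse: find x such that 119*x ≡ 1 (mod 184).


Use the extended Euclidean algorithm on (184, 119); each row r = 184*s + 119*t:
r=184, s=1, t=0
r=119, s=0, t=1
q=1: r=65, s=1, t=-1   [184*(1) + 119*(-1) = 65]
q=1: r=54, s=-1, t=2   [184*(-1) + 119*(2) = 54]
q=1: r=11, s=2, t=-3   [184*(2) + 119*(-3) = 11]
q=4: r=10, s=-9, t=14   [184*(-9) + 119*(14) = 10]
q=1: r=1, s=11, t=-17   [184*(11) + 119*(-17) = 1]
q=10: r=0, s=-119, t=184   [184*(-119) + 119*(184) = 0]
GCD = 1 with t = -17, so 119*(-17) ≡ 1 (mod 184)
Inverse = -17 mod 184 = 167
Check: 119 * 167 = 19873 ≡ 1 (mod 184)

119^(-1) ≡ 167 (mod 184)


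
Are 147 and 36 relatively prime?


Euclidean algorithm:
147 = 4 * 36 + 3
36 = 12 * 3 + 0
GCD(147, 36) = 3

No, not coprime (GCD = 3)


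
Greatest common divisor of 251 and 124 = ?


251 = 2 * 124 + 3
124 = 41 * 3 + 1
3 = 3 * 1 + 0
GCD = 1


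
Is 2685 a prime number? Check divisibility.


2685 / 3 = 895 (exact division)
2685 is NOT prime.

No, 2685 is not prime


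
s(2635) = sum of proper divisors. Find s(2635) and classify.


Proper divisors: 1, 5, 17, 31, 85, 155, 527
Sum = 1 + 5 + 17 + 31 + 85 + 155 + 527 = 821
821 < 2635 → deficient

s(2635) = 821 (deficient)


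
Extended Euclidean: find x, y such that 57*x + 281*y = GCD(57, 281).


Tabular extended Euclidean (each row: r = 57*s + 281*t):
r=57, s=1, t=0
r=281, s=0, t=1
q=0: r=57, s=1, t=0   [57*(1) + 281*(0) = 57]
q=4: r=53, s=-4, t=1   [57*(-4) + 281*(1) = 53]
q=1: r=4, s=5, t=-1   [57*(5) + 281*(-1) = 4]
q=13: r=1, s=-69, t=14   [57*(-69) + 281*(14) = 1]
q=4: r=0, s=281, t=-57   [57*(281) + 281*(-57) = 0]
GCD = 1; from the row with r=1: x=-69, y=14
Check: 57*(-69) + 281*(14) = -3933 + 3934 = 1

GCD = 1, x = -69, y = 14


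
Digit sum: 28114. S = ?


2 + 8 + 1 + 1 + 4 = 16


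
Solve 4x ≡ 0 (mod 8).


GCD(4, 8) = 4 divides 0
Divide: 1x ≡ 0 (mod 2)
x ≡ 0 (mod 2)


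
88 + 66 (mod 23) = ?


88 + 66 = 154
154 mod 23 = 16


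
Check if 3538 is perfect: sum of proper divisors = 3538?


Proper divisors of 3538: 1, 2, 29, 58, 61, 122, 1769
Sum = 1 + 2 + 29 + 58 + 61 + 122 + 1769 = 2042

No, 3538 is not perfect (2042 ≠ 3538)


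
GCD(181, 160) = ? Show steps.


181 = 1 * 160 + 21
160 = 7 * 21 + 13
21 = 1 * 13 + 8
13 = 1 * 8 + 5
8 = 1 * 5 + 3
5 = 1 * 3 + 2
3 = 1 * 2 + 1
2 = 2 * 1 + 0
GCD = 1


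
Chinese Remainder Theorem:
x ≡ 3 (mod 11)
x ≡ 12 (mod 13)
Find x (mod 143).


M = 11*13 = 143
M1 = M/11 = 13, M2 = M/13 = 11
M1^(-1) mod 11 = 6, M2^(-1) mod 13 = 6
x = 3*13*6 + 12*11*6 = 1026
1026 mod 143 = 25
Check: 25 mod 11 = 3 ✓, 25 mod 13 = 12 ✓

x ≡ 25 (mod 143)


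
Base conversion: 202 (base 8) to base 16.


202 (base 8) = 130 (decimal)
130 (decimal) = 82 (base 16)


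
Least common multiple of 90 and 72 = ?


GCD(90, 72) = 18
LCM = 90*72/18 = 6480/18 = 360

LCM = 360


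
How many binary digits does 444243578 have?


444243578 in base 2 = 11010011110101001111001111010
Number of digits = 29

29 digits (base 2)


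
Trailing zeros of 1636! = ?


floor(1636/5) = 327
floor(1636/25) = 65
floor(1636/125) = 13
floor(1636/625) = 2
Total = 407

407 trailing zeros


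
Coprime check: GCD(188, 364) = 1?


Euclidean algorithm:
364 = 1 * 188 + 176
188 = 1 * 176 + 12
176 = 14 * 12 + 8
12 = 1 * 8 + 4
8 = 2 * 4 + 0
GCD(188, 364) = 4

No, not coprime (GCD = 4)


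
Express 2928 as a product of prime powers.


2928 / 2 = 1464
1464 / 2 = 732
732 / 2 = 366
366 / 2 = 183
183 / 3 = 61
61 / 61 = 1
2928 = 2^4 × 3 × 61


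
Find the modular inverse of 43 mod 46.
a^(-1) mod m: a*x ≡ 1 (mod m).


Use the extended Euclidean algorithm on (46, 43); each row r = 46*s + 43*t:
r=46, s=1, t=0
r=43, s=0, t=1
q=1: r=3, s=1, t=-1   [46*(1) + 43*(-1) = 3]
q=14: r=1, s=-14, t=15   [46*(-14) + 43*(15) = 1]
q=3: r=0, s=43, t=-46   [46*(43) + 43*(-46) = 0]
GCD = 1 with t = 15, so 43*(15) ≡ 1 (mod 46)
Inverse = 15 mod 46 = 15
Check: 43 * 15 = 645 ≡ 1 (mod 46)

43^(-1) ≡ 15 (mod 46)


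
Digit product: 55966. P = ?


5 × 5 × 9 × 6 × 6 = 8100


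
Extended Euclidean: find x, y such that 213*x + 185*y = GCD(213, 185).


Tabular extended Euclidean (each row: r = 213*s + 185*t):
r=213, s=1, t=0
r=185, s=0, t=1
q=1: r=28, s=1, t=-1   [213*(1) + 185*(-1) = 28]
q=6: r=17, s=-6, t=7   [213*(-6) + 185*(7) = 17]
q=1: r=11, s=7, t=-8   [213*(7) + 185*(-8) = 11]
q=1: r=6, s=-13, t=15   [213*(-13) + 185*(15) = 6]
q=1: r=5, s=20, t=-23   [213*(20) + 185*(-23) = 5]
q=1: r=1, s=-33, t=38   [213*(-33) + 185*(38) = 1]
q=5: r=0, s=185, t=-213   [213*(185) + 185*(-213) = 0]
GCD = 1; from the row with r=1: x=-33, y=38
Check: 213*(-33) + 185*(38) = -7029 + 7030 = 1

GCD = 1, x = -33, y = 38


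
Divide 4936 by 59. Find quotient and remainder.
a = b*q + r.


4936 = 59 * 83 + 39
Check: 4897 + 39 = 4936

q = 83, r = 39


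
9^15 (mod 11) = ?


9^1 mod 11 = 9
9^2 mod 11 = 4
9^3 mod 11 = 3
9^4 mod 11 = 5
9^5 mod 11 = 1
9^6 mod 11 = 9
9^7 mod 11 = 4
9^8 mod 11 = 3
9^9 mod 11 = 5
9^10 mod 11 = 1
9^11 mod 11 = 9
9^12 mod 11 = 4
9^13 mod 11 = 3
9^14 mod 11 = 5
9^15 mod 11 = 1


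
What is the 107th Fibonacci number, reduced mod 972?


F(k) mod 972 for k=1..107:
1, 1, 2, 3, 5, 8, 13, 21, 34, 55, 89, 144, 233, 377, 610, 15, 625, 640, 293, 933, 254, 215, 469, 684, 181, 865, 74, 939, 41, 8, 49, 57, 106, 163, 269, 432, 701, 161, 862, 51, 913, 964, 905, 897, 830, 755, 613, 396, 37, 433, 470, 903, 401, 332, 733, 93, 826, 919, 773, 720, 521, 269, 790, 87, 877, 964, 869, 861, 758, 647, 433, 108, 541, 649, 218, 867, 113, 8, 121, 129, 250, 379, 629, 36, 665, 701, 394, 123, 517, 640, 185, 825, 38, 863, 901, 792, 721, 541, 290, 831, 149, 8, 157, 165, 322, 487, 809
F(107) mod 972 = 809


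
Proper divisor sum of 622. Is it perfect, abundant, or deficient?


Proper divisors: 1, 2, 311
Sum = 1 + 2 + 311 = 314
314 < 622 → deficient

s(622) = 314 (deficient)


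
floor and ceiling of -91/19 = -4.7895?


-91/19 = -4.7895
floor = -5
ceil = -4

floor = -5, ceil = -4


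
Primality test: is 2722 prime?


2722 / 2 = 1361 (exact division)
2722 is NOT prime.

No, 2722 is not prime


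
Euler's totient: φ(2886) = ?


2886 = 2 × 3 × 13 × 37
Prime factors: 2, 3, 13, 37
φ(2886) = 2886 × (1-1/2) × (1-1/3) × (1-1/13) × (1-1/37)
= 2886 × 1/2 × 2/3 × 12/13 × 36/37 = 864

φ(2886) = 864


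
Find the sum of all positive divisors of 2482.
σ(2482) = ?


Divisors of 2482: 1, 2, 17, 34, 73, 146, 1241, 2482
Sum = 1 + 2 + 17 + 34 + 73 + 146 + 1241 + 2482 = 3996

σ(2482) = 3996


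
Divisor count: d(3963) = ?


3963 = 3^1 × 1321^1
d(3963) = (1+1) × (1+1) = 4

4 divisors


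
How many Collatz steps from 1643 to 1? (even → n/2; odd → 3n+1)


1643 → 4930 → 2465 → 7396 → 3698 → 1849 → 5548 → 2774 → 1387 → 4162 → 2081 → 6244 → 3122 → 1561 → 4684 → 2342 → 1171 → 3514 → 1757 → 5272 → 2636 → 1318 → 659 → 1978 → 989 → 2968 → 1484 → 742 → 371 → 1114 → 557 → 1672 → 836 → 418 → 209 → 628 → 314 → 157 → 472 → 236 → 118 → 59 → 178 → 89 → 268 → 134 → 67 → 202 → 101 → 304 → 152 → 76 → 38 → 19 → 58 → 29 → 88 → 44 → 22 → 11 → 34 → 17 → 52 → 26 → 13 → 40 → 20 → 10 → 5 → 16 → 8 → 4 → 2 → 1
Total steps = 73

73 steps


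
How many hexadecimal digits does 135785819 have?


135785819 in base 16 = 817ED5B
Number of digits = 7

7 digits (base 16)


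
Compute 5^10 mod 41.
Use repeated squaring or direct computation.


5^1 mod 41 = 5
5^2 mod 41 = 25
5^3 mod 41 = 2
5^4 mod 41 = 10
5^5 mod 41 = 9
5^6 mod 41 = 4
5^7 mod 41 = 20
5^8 mod 41 = 18
5^9 mod 41 = 8
5^10 mod 41 = 40


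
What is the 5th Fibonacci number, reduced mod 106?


F(k) mod 106 for k=1..5:
1, 1, 2, 3, 5
F(5) mod 106 = 5


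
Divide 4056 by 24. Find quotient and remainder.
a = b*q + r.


4056 = 24 * 169 + 0
Check: 4056 + 0 = 4056

q = 169, r = 0


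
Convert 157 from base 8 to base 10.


157 (base 8) = 111 (decimal)
111 (decimal) = 111 (base 10)


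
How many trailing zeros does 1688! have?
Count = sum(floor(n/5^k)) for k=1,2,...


floor(1688/5) = 337
floor(1688/25) = 67
floor(1688/125) = 13
floor(1688/625) = 2
Total = 419

419 trailing zeros


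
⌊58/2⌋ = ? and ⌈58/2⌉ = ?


58/2 = 29.0000
floor = 29
ceil = 29

floor = 29, ceil = 29


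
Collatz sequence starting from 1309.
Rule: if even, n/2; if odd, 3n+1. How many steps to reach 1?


1309 → 3928 → 1964 → 982 → 491 → 1474 → 737 → 2212 → 1106 → 553 → 1660 → 830 → 415 → 1246 → 623 → 1870 → 935 → 2806 → 1403 → 4210 → 2105 → 6316 → 3158 → 1579 → 4738 → 2369 → 7108 → 3554 → 1777 → 5332 → 2666 → 1333 → 4000 → 2000 → 1000 → 500 → 250 → 125 → 376 → 188 → 94 → 47 → 142 → 71 → 214 → 107 → 322 → 161 → 484 → 242 → 121 → 364 → 182 → 91 → 274 → 137 → 412 → 206 → 103 → 310 → 155 → 466 → 233 → 700 → 350 → 175 → 526 → 263 → 790 → 395 → 1186 → 593 → 1780 → 890 → 445 → 1336 → 668 → 334 → 167 → 502 → 251 → 754 → 377 → 1132 → 566 → 283 → 850 → 425 → 1276 → 638 → 319 → 958 → 479 → 1438 → 719 → 2158 → 1079 → 3238 → 1619 → 4858 → 2429 → 7288 → 3644 → 1822 → 911 → 2734 → 1367 → 4102 → 2051 → 6154 → 3077 → 9232 → 4616 → 2308 → 1154 → 577 → 1732 → 866 → 433 → 1300 → 650 → 325 → 976 → 488 → 244 → 122 → 61 → 184 → 92 → 46 → 23 → 70 → 35 → 106 → 53 → 160 → 80 → 40 → 20 → 10 → 5 → 16 → 8 → 4 → 2 → 1
Total steps = 145

145 steps


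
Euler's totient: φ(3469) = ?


3469 = 3469
Prime factors: 3469
φ(3469) = 3469 × (1-1/3469)
= 3469 × 3468/3469 = 3468

φ(3469) = 3468


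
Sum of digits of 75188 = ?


7 + 5 + 1 + 8 + 8 = 29


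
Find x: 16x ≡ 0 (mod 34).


GCD(16, 34) = 2 divides 0
Divide: 8x ≡ 0 (mod 17)
x ≡ 0 (mod 17)


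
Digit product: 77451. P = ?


7 × 7 × 4 × 5 × 1 = 980


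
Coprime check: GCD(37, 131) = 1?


Euclidean algorithm:
131 = 3 * 37 + 20
37 = 1 * 20 + 17
20 = 1 * 17 + 3
17 = 5 * 3 + 2
3 = 1 * 2 + 1
2 = 2 * 1 + 0
GCD(37, 131) = 1

Yes, coprime (GCD = 1)


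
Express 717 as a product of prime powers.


717 / 3 = 239
239 / 239 = 1
717 = 3 × 239


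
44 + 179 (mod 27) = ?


44 + 179 = 223
223 mod 27 = 7


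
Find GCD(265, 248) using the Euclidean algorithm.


265 = 1 * 248 + 17
248 = 14 * 17 + 10
17 = 1 * 10 + 7
10 = 1 * 7 + 3
7 = 2 * 3 + 1
3 = 3 * 1 + 0
GCD = 1


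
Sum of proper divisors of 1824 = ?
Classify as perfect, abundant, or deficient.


Proper divisors: 1, 2, 3, 4, 6, 8, 12, 16, 19, 24, 32, 38, 48, 57, 76, 96, 114, 152, 228, 304, 456, 608, 912
Sum = 1 + 2 + 3 + 4 + 6 + 8 + 12 + 16 + 19 + 24 + 32 + 38 + 48 + 57 + 76 + 96 + 114 + 152 + 228 + 304 + 456 + 608 + 912 = 3216
3216 > 1824 → abundant

s(1824) = 3216 (abundant)


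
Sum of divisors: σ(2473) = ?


Divisors of 2473: 1, 2473
Sum = 1 + 2473 = 2474

σ(2473) = 2474


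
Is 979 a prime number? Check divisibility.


979 / 11 = 89 (exact division)
979 is NOT prime.

No, 979 is not prime


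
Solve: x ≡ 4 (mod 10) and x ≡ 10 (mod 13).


M = 10*13 = 130
M1 = M/10 = 13, M2 = M/13 = 10
M1^(-1) mod 10 = 7, M2^(-1) mod 13 = 4
x = 4*13*7 + 10*10*4 = 764
764 mod 130 = 114
Check: 114 mod 10 = 4 ✓, 114 mod 13 = 10 ✓

x ≡ 114 (mod 130)


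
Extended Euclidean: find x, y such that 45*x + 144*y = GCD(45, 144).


Tabular extended Euclidean (each row: r = 45*s + 144*t):
r=45, s=1, t=0
r=144, s=0, t=1
q=0: r=45, s=1, t=0   [45*(1) + 144*(0) = 45]
q=3: r=9, s=-3, t=1   [45*(-3) + 144*(1) = 9]
q=5: r=0, s=16, t=-5   [45*(16) + 144*(-5) = 0]
GCD = 9; from the row with r=9: x=-3, y=1
Check: 45*(-3) + 144*(1) = -135 + 144 = 9

GCD = 9, x = -3, y = 1


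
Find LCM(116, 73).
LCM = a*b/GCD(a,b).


GCD(116, 73) = 1
LCM = 116*73/1 = 8468/1 = 8468

LCM = 8468


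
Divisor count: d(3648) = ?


3648 = 2^6 × 3^1 × 19^1
d(3648) = (6+1) × (1+1) × (1+1) = 28

28 divisors


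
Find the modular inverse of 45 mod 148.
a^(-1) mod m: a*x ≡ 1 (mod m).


Use the extended Euclidean algorithm on (148, 45); each row r = 148*s + 45*t:
r=148, s=1, t=0
r=45, s=0, t=1
q=3: r=13, s=1, t=-3   [148*(1) + 45*(-3) = 13]
q=3: r=6, s=-3, t=10   [148*(-3) + 45*(10) = 6]
q=2: r=1, s=7, t=-23   [148*(7) + 45*(-23) = 1]
q=6: r=0, s=-45, t=148   [148*(-45) + 45*(148) = 0]
GCD = 1 with t = -23, so 45*(-23) ≡ 1 (mod 148)
Inverse = -23 mod 148 = 125
Check: 45 * 125 = 5625 ≡ 1 (mod 148)

45^(-1) ≡ 125 (mod 148)


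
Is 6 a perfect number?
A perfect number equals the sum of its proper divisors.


Proper divisors of 6: 1, 2, 3
Sum = 1 + 2 + 3 = 6

Yes, 6 is perfect (6 = 6)


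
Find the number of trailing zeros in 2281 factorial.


floor(2281/5) = 456
floor(2281/25) = 91
floor(2281/125) = 18
floor(2281/625) = 3
Total = 568

568 trailing zeros


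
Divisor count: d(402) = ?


402 = 2^1 × 3^1 × 67^1
d(402) = (1+1) × (1+1) × (1+1) = 8

8 divisors


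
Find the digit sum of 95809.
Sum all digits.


9 + 5 + 8 + 0 + 9 = 31


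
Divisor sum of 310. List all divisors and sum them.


Divisors of 310: 1, 2, 5, 10, 31, 62, 155, 310
Sum = 1 + 2 + 5 + 10 + 31 + 62 + 155 + 310 = 576

σ(310) = 576


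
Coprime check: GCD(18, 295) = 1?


Euclidean algorithm:
295 = 16 * 18 + 7
18 = 2 * 7 + 4
7 = 1 * 4 + 3
4 = 1 * 3 + 1
3 = 3 * 1 + 0
GCD(18, 295) = 1

Yes, coprime (GCD = 1)


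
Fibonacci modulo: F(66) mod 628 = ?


F(k) mod 628 for k=1..66:
1, 1, 2, 3, 5, 8, 13, 21, 34, 55, 89, 144, 233, 377, 610, 359, 341, 72, 413, 485, 270, 127, 397, 524, 293, 189, 482, 43, 525, 568, 465, 405, 242, 19, 261, 280, 541, 193, 106, 299, 405, 76, 481, 557, 410, 339, 121, 460, 581, 413, 366, 151, 517, 40, 557, 597, 526, 495, 393, 260, 25, 285, 310, 595, 277, 244
F(66) mod 628 = 244


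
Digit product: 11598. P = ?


1 × 1 × 5 × 9 × 8 = 360


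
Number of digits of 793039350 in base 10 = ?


793039350 has 9 digits in base 10
floor(log10(793039350)) + 1 = floor(8.8993) + 1 = 9

9 digits (base 10)


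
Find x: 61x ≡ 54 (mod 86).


GCD(61, 86) = 1, unique solution
a^(-1) mod 86 = 55
x = 55 * 54 mod 86 = 46

x ≡ 46 (mod 86)


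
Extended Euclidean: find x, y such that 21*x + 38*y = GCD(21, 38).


Tabular extended Euclidean (each row: r = 21*s + 38*t):
r=21, s=1, t=0
r=38, s=0, t=1
q=0: r=21, s=1, t=0   [21*(1) + 38*(0) = 21]
q=1: r=17, s=-1, t=1   [21*(-1) + 38*(1) = 17]
q=1: r=4, s=2, t=-1   [21*(2) + 38*(-1) = 4]
q=4: r=1, s=-9, t=5   [21*(-9) + 38*(5) = 1]
q=4: r=0, s=38, t=-21   [21*(38) + 38*(-21) = 0]
GCD = 1; from the row with r=1: x=-9, y=5
Check: 21*(-9) + 38*(5) = -189 + 190 = 1

GCD = 1, x = -9, y = 5


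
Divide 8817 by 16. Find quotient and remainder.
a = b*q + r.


8817 = 16 * 551 + 1
Check: 8816 + 1 = 8817

q = 551, r = 1


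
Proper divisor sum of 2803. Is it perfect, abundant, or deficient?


Proper divisors: 1
Sum = 1 = 1
1 < 2803 → deficient

s(2803) = 1 (deficient)


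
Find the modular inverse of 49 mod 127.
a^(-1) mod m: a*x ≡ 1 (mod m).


Use the extended Euclidean algorithm on (127, 49); each row r = 127*s + 49*t:
r=127, s=1, t=0
r=49, s=0, t=1
q=2: r=29, s=1, t=-2   [127*(1) + 49*(-2) = 29]
q=1: r=20, s=-1, t=3   [127*(-1) + 49*(3) = 20]
q=1: r=9, s=2, t=-5   [127*(2) + 49*(-5) = 9]
q=2: r=2, s=-5, t=13   [127*(-5) + 49*(13) = 2]
q=4: r=1, s=22, t=-57   [127*(22) + 49*(-57) = 1]
q=2: r=0, s=-49, t=127   [127*(-49) + 49*(127) = 0]
GCD = 1 with t = -57, so 49*(-57) ≡ 1 (mod 127)
Inverse = -57 mod 127 = 70
Check: 49 * 70 = 3430 ≡ 1 (mod 127)

49^(-1) ≡ 70 (mod 127)


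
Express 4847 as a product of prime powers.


4847 / 37 = 131
131 / 131 = 1
4847 = 37 × 131


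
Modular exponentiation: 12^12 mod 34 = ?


12^1 mod 34 = 12
12^2 mod 34 = 8
12^3 mod 34 = 28
12^4 mod 34 = 30
12^5 mod 34 = 20
12^6 mod 34 = 2
12^7 mod 34 = 24
12^8 mod 34 = 16
12^9 mod 34 = 22
12^10 mod 34 = 26
12^11 mod 34 = 6
12^12 mod 34 = 4


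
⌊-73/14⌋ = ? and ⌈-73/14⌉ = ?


-73/14 = -5.2143
floor = -6
ceil = -5

floor = -6, ceil = -5


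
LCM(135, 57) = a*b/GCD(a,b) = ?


GCD(135, 57) = 3
LCM = 135*57/3 = 7695/3 = 2565

LCM = 2565


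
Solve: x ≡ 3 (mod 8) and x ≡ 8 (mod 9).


M = 8*9 = 72
M1 = M/8 = 9, M2 = M/9 = 8
M1^(-1) mod 8 = 1, M2^(-1) mod 9 = 8
x = 3*9*1 + 8*8*8 = 539
539 mod 72 = 35
Check: 35 mod 8 = 3 ✓, 35 mod 9 = 8 ✓

x ≡ 35 (mod 72)


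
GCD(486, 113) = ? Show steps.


486 = 4 * 113 + 34
113 = 3 * 34 + 11
34 = 3 * 11 + 1
11 = 11 * 1 + 0
GCD = 1


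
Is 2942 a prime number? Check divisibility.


2942 / 2 = 1471 (exact division)
2942 is NOT prime.

No, 2942 is not prime


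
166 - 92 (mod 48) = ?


166 - 92 = 74
74 mod 48 = 26


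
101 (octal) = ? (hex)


101 (base 8) = 65 (decimal)
65 (decimal) = 41 (base 16)


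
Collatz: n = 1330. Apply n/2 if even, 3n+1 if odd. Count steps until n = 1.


1330 → 665 → 1996 → 998 → 499 → 1498 → 749 → 2248 → 1124 → 562 → 281 → 844 → 422 → 211 → 634 → 317 → 952 → 476 → 238 → 119 → 358 → 179 → 538 → 269 → 808 → 404 → 202 → 101 → 304 → 152 → 76 → 38 → 19 → 58 → 29 → 88 → 44 → 22 → 11 → 34 → 17 → 52 → 26 → 13 → 40 → 20 → 10 → 5 → 16 → 8 → 4 → 2 → 1
Total steps = 52

52 steps


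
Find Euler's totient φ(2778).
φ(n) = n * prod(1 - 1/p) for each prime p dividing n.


2778 = 2 × 3 × 463
Prime factors: 2, 3, 463
φ(2778) = 2778 × (1-1/2) × (1-1/3) × (1-1/463)
= 2778 × 1/2 × 2/3 × 462/463 = 924

φ(2778) = 924


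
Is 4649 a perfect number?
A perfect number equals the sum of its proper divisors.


Proper divisors of 4649: 1
Sum = 1 = 1

No, 4649 is not perfect (1 ≠ 4649)


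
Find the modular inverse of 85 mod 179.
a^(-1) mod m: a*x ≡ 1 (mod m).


Use the extended Euclidean algorithm on (179, 85); each row r = 179*s + 85*t:
r=179, s=1, t=0
r=85, s=0, t=1
q=2: r=9, s=1, t=-2   [179*(1) + 85*(-2) = 9]
q=9: r=4, s=-9, t=19   [179*(-9) + 85*(19) = 4]
q=2: r=1, s=19, t=-40   [179*(19) + 85*(-40) = 1]
q=4: r=0, s=-85, t=179   [179*(-85) + 85*(179) = 0]
GCD = 1 with t = -40, so 85*(-40) ≡ 1 (mod 179)
Inverse = -40 mod 179 = 139
Check: 85 * 139 = 11815 ≡ 1 (mod 179)

85^(-1) ≡ 139 (mod 179)


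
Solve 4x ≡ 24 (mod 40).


GCD(4, 40) = 4 divides 24
Divide: 1x ≡ 6 (mod 10)
x ≡ 6 (mod 10)


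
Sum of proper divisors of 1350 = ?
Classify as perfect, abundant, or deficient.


Proper divisors: 1, 2, 3, 5, 6, 9, 10, 15, 18, 25, 27, 30, 45, 50, 54, 75, 90, 135, 150, 225, 270, 450, 675
Sum = 1 + 2 + 3 + 5 + 6 + 9 + 10 + 15 + 18 + 25 + 27 + 30 + 45 + 50 + 54 + 75 + 90 + 135 + 150 + 225 + 270 + 450 + 675 = 2370
2370 > 1350 → abundant

s(1350) = 2370 (abundant)


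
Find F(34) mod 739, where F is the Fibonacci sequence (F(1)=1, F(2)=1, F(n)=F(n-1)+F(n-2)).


F(k) mod 739 for k=1..34:
1, 1, 2, 3, 5, 8, 13, 21, 34, 55, 89, 144, 233, 377, 610, 248, 119, 367, 486, 114, 600, 714, 575, 550, 386, 197, 583, 41, 624, 665, 550, 476, 287, 24
F(34) mod 739 = 24


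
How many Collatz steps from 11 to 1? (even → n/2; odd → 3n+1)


11 → 34 → 17 → 52 → 26 → 13 → 40 → 20 → 10 → 5 → 16 → 8 → 4 → 2 → 1
Total steps = 14

14 steps


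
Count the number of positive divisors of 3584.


3584 = 2^9 × 7^1
d(3584) = (9+1) × (1+1) = 20

20 divisors


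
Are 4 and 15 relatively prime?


Euclidean algorithm:
15 = 3 * 4 + 3
4 = 1 * 3 + 1
3 = 3 * 1 + 0
GCD(4, 15) = 1

Yes, coprime (GCD = 1)


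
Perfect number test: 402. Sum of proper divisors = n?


Proper divisors of 402: 1, 2, 3, 6, 67, 134, 201
Sum = 1 + 2 + 3 + 6 + 67 + 134 + 201 = 414

No, 402 is not perfect (414 ≠ 402)


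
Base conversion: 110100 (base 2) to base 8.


110100 (base 2) = 52 (decimal)
52 (decimal) = 64 (base 8)


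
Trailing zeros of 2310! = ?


floor(2310/5) = 462
floor(2310/25) = 92
floor(2310/125) = 18
floor(2310/625) = 3
Total = 575

575 trailing zeros


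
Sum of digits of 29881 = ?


2 + 9 + 8 + 8 + 1 = 28


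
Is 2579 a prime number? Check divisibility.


Check divisors up to sqrt(2579) = 50.7839
No divisors found.
2579 is prime.

Yes, 2579 is prime


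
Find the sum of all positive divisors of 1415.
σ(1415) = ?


Divisors of 1415: 1, 5, 283, 1415
Sum = 1 + 5 + 283 + 1415 = 1704

σ(1415) = 1704


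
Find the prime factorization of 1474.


1474 / 2 = 737
737 / 11 = 67
67 / 67 = 1
1474 = 2 × 11 × 67


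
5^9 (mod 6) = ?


5^1 mod 6 = 5
5^2 mod 6 = 1
5^3 mod 6 = 5
5^4 mod 6 = 1
5^5 mod 6 = 5
5^6 mod 6 = 1
5^7 mod 6 = 5
5^8 mod 6 = 1
5^9 mod 6 = 5


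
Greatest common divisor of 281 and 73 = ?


281 = 3 * 73 + 62
73 = 1 * 62 + 11
62 = 5 * 11 + 7
11 = 1 * 7 + 4
7 = 1 * 4 + 3
4 = 1 * 3 + 1
3 = 3 * 1 + 0
GCD = 1


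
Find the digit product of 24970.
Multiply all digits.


2 × 4 × 9 × 7 × 0 = 0


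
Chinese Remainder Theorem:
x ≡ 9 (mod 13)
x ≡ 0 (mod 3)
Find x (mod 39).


M = 13*3 = 39
M1 = M/13 = 3, M2 = M/3 = 13
M1^(-1) mod 13 = 9, M2^(-1) mod 3 = 1
x = 9*3*9 + 0*13*1 = 243
243 mod 39 = 9
Check: 9 mod 13 = 9 ✓, 9 mod 3 = 0 ✓

x ≡ 9 (mod 39)


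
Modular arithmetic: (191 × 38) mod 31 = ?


191 × 38 = 7258
7258 mod 31 = 4


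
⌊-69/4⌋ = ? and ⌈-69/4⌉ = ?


-69/4 = -17.2500
floor = -18
ceil = -17

floor = -18, ceil = -17


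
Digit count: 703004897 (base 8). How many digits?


703004897 in base 8 = 5171600341
Number of digits = 10

10 digits (base 8)


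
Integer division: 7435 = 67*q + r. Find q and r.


7435 = 67 * 110 + 65
Check: 7370 + 65 = 7435

q = 110, r = 65


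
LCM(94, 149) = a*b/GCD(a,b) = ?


GCD(94, 149) = 1
LCM = 94*149/1 = 14006/1 = 14006

LCM = 14006


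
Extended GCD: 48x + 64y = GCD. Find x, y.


Tabular extended Euclidean (each row: r = 48*s + 64*t):
r=48, s=1, t=0
r=64, s=0, t=1
q=0: r=48, s=1, t=0   [48*(1) + 64*(0) = 48]
q=1: r=16, s=-1, t=1   [48*(-1) + 64*(1) = 16]
q=3: r=0, s=4, t=-3   [48*(4) + 64*(-3) = 0]
GCD = 16; from the row with r=16: x=-1, y=1
Check: 48*(-1) + 64*(1) = -48 + 64 = 16

GCD = 16, x = -1, y = 1


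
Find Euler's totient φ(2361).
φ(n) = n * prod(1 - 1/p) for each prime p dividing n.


2361 = 3 × 787
Prime factors: 3, 787
φ(2361) = 2361 × (1-1/3) × (1-1/787)
= 2361 × 2/3 × 786/787 = 1572

φ(2361) = 1572


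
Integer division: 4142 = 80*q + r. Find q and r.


4142 = 80 * 51 + 62
Check: 4080 + 62 = 4142

q = 51, r = 62


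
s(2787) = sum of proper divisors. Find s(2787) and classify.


Proper divisors: 1, 3, 929
Sum = 1 + 3 + 929 = 933
933 < 2787 → deficient

s(2787) = 933 (deficient)


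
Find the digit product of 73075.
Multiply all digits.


7 × 3 × 0 × 7 × 5 = 0


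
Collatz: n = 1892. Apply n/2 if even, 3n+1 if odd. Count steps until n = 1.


1892 → 946 → 473 → 1420 → 710 → 355 → 1066 → 533 → 1600 → 800 → 400 → 200 → 100 → 50 → 25 → 76 → 38 → 19 → 58 → 29 → 88 → 44 → 22 → 11 → 34 → 17 → 52 → 26 → 13 → 40 → 20 → 10 → 5 → 16 → 8 → 4 → 2 → 1
Total steps = 37

37 steps


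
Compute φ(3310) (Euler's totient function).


3310 = 2 × 5 × 331
Prime factors: 2, 5, 331
φ(3310) = 3310 × (1-1/2) × (1-1/5) × (1-1/331)
= 3310 × 1/2 × 4/5 × 330/331 = 1320

φ(3310) = 1320


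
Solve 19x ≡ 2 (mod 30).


GCD(19, 30) = 1, unique solution
a^(-1) mod 30 = 19
x = 19 * 2 mod 30 = 8

x ≡ 8 (mod 30)


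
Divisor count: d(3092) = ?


3092 = 2^2 × 773^1
d(3092) = (2+1) × (1+1) = 6

6 divisors


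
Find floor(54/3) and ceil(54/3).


54/3 = 18.0000
floor = 18
ceil = 18

floor = 18, ceil = 18


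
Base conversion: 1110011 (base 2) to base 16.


1110011 (base 2) = 115 (decimal)
115 (decimal) = 73 (base 16)


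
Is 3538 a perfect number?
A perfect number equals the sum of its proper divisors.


Proper divisors of 3538: 1, 2, 29, 58, 61, 122, 1769
Sum = 1 + 2 + 29 + 58 + 61 + 122 + 1769 = 2042

No, 3538 is not perfect (2042 ≠ 3538)


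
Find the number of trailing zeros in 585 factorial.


floor(585/5) = 117
floor(585/25) = 23
floor(585/125) = 4
Total = 144

144 trailing zeros


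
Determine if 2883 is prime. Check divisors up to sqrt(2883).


2883 / 3 = 961 (exact division)
2883 is NOT prime.

No, 2883 is not prime


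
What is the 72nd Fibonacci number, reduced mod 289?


F(k) mod 289 for k=1..72:
1, 1, 2, 3, 5, 8, 13, 21, 34, 55, 89, 144, 233, 88, 32, 120, 152, 272, 135, 118, 253, 82, 46, 128, 174, 13, 187, 200, 98, 9, 107, 116, 223, 50, 273, 34, 18, 52, 70, 122, 192, 25, 217, 242, 170, 123, 4, 127, 131, 258, 100, 69, 169, 238, 118, 67, 185, 252, 148, 111, 259, 81, 51, 132, 183, 26, 209, 235, 155, 101, 256, 68
F(72) mod 289 = 68


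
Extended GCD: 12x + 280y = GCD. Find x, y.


Tabular extended Euclidean (each row: r = 12*s + 280*t):
r=12, s=1, t=0
r=280, s=0, t=1
q=0: r=12, s=1, t=0   [12*(1) + 280*(0) = 12]
q=23: r=4, s=-23, t=1   [12*(-23) + 280*(1) = 4]
q=3: r=0, s=70, t=-3   [12*(70) + 280*(-3) = 0]
GCD = 4; from the row with r=4: x=-23, y=1
Check: 12*(-23) + 280*(1) = -276 + 280 = 4

GCD = 4, x = -23, y = 1


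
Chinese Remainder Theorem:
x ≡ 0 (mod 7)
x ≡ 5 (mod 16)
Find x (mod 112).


M = 7*16 = 112
M1 = M/7 = 16, M2 = M/16 = 7
M1^(-1) mod 7 = 4, M2^(-1) mod 16 = 7
x = 0*16*4 + 5*7*7 = 245
245 mod 112 = 21
Check: 21 mod 7 = 0 ✓, 21 mod 16 = 5 ✓

x ≡ 21 (mod 112)


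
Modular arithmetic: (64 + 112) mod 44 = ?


64 + 112 = 176
176 mod 44 = 0


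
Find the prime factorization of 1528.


1528 / 2 = 764
764 / 2 = 382
382 / 2 = 191
191 / 191 = 1
1528 = 2^3 × 191


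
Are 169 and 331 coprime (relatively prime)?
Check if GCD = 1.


Euclidean algorithm:
331 = 1 * 169 + 162
169 = 1 * 162 + 7
162 = 23 * 7 + 1
7 = 7 * 1 + 0
GCD(169, 331) = 1

Yes, coprime (GCD = 1)


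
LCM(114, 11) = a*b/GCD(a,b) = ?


GCD(114, 11) = 1
LCM = 114*11/1 = 1254/1 = 1254

LCM = 1254


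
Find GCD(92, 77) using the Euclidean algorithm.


92 = 1 * 77 + 15
77 = 5 * 15 + 2
15 = 7 * 2 + 1
2 = 2 * 1 + 0
GCD = 1


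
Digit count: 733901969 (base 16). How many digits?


733901969 in base 16 = 2BBE7491
Number of digits = 8

8 digits (base 16)


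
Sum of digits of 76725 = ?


7 + 6 + 7 + 2 + 5 = 27


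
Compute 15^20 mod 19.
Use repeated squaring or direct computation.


15^1 mod 19 = 15
15^2 mod 19 = 16
15^3 mod 19 = 12
15^4 mod 19 = 9
15^5 mod 19 = 2
15^6 mod 19 = 11
15^7 mod 19 = 13
15^8 mod 19 = 5
15^9 mod 19 = 18
15^10 mod 19 = 4
15^11 mod 19 = 3
15^12 mod 19 = 7
15^13 mod 19 = 10
15^14 mod 19 = 17
15^15 mod 19 = 8
15^16 mod 19 = 6
15^17 mod 19 = 14
15^18 mod 19 = 1
15^19 mod 19 = 15
15^20 mod 19 = 16


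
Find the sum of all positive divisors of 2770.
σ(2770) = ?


Divisors of 2770: 1, 2, 5, 10, 277, 554, 1385, 2770
Sum = 1 + 2 + 5 + 10 + 277 + 554 + 1385 + 2770 = 5004

σ(2770) = 5004


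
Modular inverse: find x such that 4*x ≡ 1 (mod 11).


Use the extended Euclidean algorithm on (11, 4); each row r = 11*s + 4*t:
r=11, s=1, t=0
r=4, s=0, t=1
q=2: r=3, s=1, t=-2   [11*(1) + 4*(-2) = 3]
q=1: r=1, s=-1, t=3   [11*(-1) + 4*(3) = 1]
q=3: r=0, s=4, t=-11   [11*(4) + 4*(-11) = 0]
GCD = 1 with t = 3, so 4*(3) ≡ 1 (mod 11)
Inverse = 3 mod 11 = 3
Check: 4 * 3 = 12 ≡ 1 (mod 11)

4^(-1) ≡ 3 (mod 11)


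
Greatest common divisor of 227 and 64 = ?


227 = 3 * 64 + 35
64 = 1 * 35 + 29
35 = 1 * 29 + 6
29 = 4 * 6 + 5
6 = 1 * 5 + 1
5 = 5 * 1 + 0
GCD = 1


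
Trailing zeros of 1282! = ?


floor(1282/5) = 256
floor(1282/25) = 51
floor(1282/125) = 10
floor(1282/625) = 2
Total = 319

319 trailing zeros


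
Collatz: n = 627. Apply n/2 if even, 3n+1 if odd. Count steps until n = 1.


627 → 1882 → 941 → 2824 → 1412 → 706 → 353 → 1060 → 530 → 265 → 796 → 398 → 199 → 598 → 299 → 898 → 449 → 1348 → 674 → 337 → 1012 → 506 → 253 → 760 → 380 → 190 → 95 → 286 → 143 → 430 → 215 → 646 → 323 → 970 → 485 → 1456 → 728 → 364 → 182 → 91 → 274 → 137 → 412 → 206 → 103 → 310 → 155 → 466 → 233 → 700 → 350 → 175 → 526 → 263 → 790 → 395 → 1186 → 593 → 1780 → 890 → 445 → 1336 → 668 → 334 → 167 → 502 → 251 → 754 → 377 → 1132 → 566 → 283 → 850 → 425 → 1276 → 638 → 319 → 958 → 479 → 1438 → 719 → 2158 → 1079 → 3238 → 1619 → 4858 → 2429 → 7288 → 3644 → 1822 → 911 → 2734 → 1367 → 4102 → 2051 → 6154 → 3077 → 9232 → 4616 → 2308 → 1154 → 577 → 1732 → 866 → 433 → 1300 → 650 → 325 → 976 → 488 → 244 → 122 → 61 → 184 → 92 → 46 → 23 → 70 → 35 → 106 → 53 → 160 → 80 → 40 → 20 → 10 → 5 → 16 → 8 → 4 → 2 → 1
Total steps = 131

131 steps


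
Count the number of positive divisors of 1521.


1521 = 3^2 × 13^2
d(1521) = (2+1) × (2+1) = 9

9 divisors


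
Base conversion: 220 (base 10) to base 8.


220 (base 10) = 220 (decimal)
220 (decimal) = 334 (base 8)


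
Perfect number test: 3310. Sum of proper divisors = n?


Proper divisors of 3310: 1, 2, 5, 10, 331, 662, 1655
Sum = 1 + 2 + 5 + 10 + 331 + 662 + 1655 = 2666

No, 3310 is not perfect (2666 ≠ 3310)


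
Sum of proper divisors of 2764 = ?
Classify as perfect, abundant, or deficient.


Proper divisors: 1, 2, 4, 691, 1382
Sum = 1 + 2 + 4 + 691 + 1382 = 2080
2080 < 2764 → deficient

s(2764) = 2080 (deficient)


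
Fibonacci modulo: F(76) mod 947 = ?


F(k) mod 947 for k=1..76:
1, 1, 2, 3, 5, 8, 13, 21, 34, 55, 89, 144, 233, 377, 610, 40, 650, 690, 393, 136, 529, 665, 247, 912, 212, 177, 389, 566, 8, 574, 582, 209, 791, 53, 844, 897, 794, 744, 591, 388, 32, 420, 452, 872, 377, 302, 679, 34, 713, 747, 513, 313, 826, 192, 71, 263, 334, 597, 931, 581, 565, 199, 764, 16, 780, 796, 629, 478, 160, 638, 798, 489, 340, 829, 222, 104
F(76) mod 947 = 104


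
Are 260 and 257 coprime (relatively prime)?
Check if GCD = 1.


Euclidean algorithm:
260 = 1 * 257 + 3
257 = 85 * 3 + 2
3 = 1 * 2 + 1
2 = 2 * 1 + 0
GCD(260, 257) = 1

Yes, coprime (GCD = 1)


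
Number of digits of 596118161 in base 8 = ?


596118161 in base 8 = 4342005221
Number of digits = 10

10 digits (base 8)


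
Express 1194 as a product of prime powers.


1194 / 2 = 597
597 / 3 = 199
199 / 199 = 1
1194 = 2 × 3 × 199


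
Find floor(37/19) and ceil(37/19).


37/19 = 1.9474
floor = 1
ceil = 2

floor = 1, ceil = 2


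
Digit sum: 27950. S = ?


2 + 7 + 9 + 5 + 0 = 23


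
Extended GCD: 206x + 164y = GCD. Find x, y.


Tabular extended Euclidean (each row: r = 206*s + 164*t):
r=206, s=1, t=0
r=164, s=0, t=1
q=1: r=42, s=1, t=-1   [206*(1) + 164*(-1) = 42]
q=3: r=38, s=-3, t=4   [206*(-3) + 164*(4) = 38]
q=1: r=4, s=4, t=-5   [206*(4) + 164*(-5) = 4]
q=9: r=2, s=-39, t=49   [206*(-39) + 164*(49) = 2]
q=2: r=0, s=82, t=-103   [206*(82) + 164*(-103) = 0]
GCD = 2; from the row with r=2: x=-39, y=49
Check: 206*(-39) + 164*(49) = -8034 + 8036 = 2

GCD = 2, x = -39, y = 49


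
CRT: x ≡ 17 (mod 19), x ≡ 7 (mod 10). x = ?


M = 19*10 = 190
M1 = M/19 = 10, M2 = M/10 = 19
M1^(-1) mod 19 = 2, M2^(-1) mod 10 = 9
x = 17*10*2 + 7*19*9 = 1537
1537 mod 190 = 17
Check: 17 mod 19 = 17 ✓, 17 mod 10 = 7 ✓

x ≡ 17 (mod 190)


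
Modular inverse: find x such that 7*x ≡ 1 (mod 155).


Use the extended Euclidean algorithm on (155, 7); each row r = 155*s + 7*t:
r=155, s=1, t=0
r=7, s=0, t=1
q=22: r=1, s=1, t=-22   [155*(1) + 7*(-22) = 1]
q=7: r=0, s=-7, t=155   [155*(-7) + 7*(155) = 0]
GCD = 1 with t = -22, so 7*(-22) ≡ 1 (mod 155)
Inverse = -22 mod 155 = 133
Check: 7 * 133 = 931 ≡ 1 (mod 155)

7^(-1) ≡ 133 (mod 155)
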